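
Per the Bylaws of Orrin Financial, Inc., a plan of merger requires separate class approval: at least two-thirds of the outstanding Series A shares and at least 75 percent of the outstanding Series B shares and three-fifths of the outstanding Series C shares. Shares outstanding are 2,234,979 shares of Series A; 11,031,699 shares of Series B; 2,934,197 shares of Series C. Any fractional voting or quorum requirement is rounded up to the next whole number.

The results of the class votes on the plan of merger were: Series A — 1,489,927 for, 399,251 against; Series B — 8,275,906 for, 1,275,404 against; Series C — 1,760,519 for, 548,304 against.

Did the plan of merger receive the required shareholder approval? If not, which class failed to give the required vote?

Not approved — the Series A shares did not give the required vote.

Series A: 2/3 of 2234979 = 1489986; 1,489,986 required, 1,489,927 in favor — not approved.
Series B: 3/4 of 11031699 = 8273774.25, rounded up to 8273775; 8,273,775 required, 8,275,906 in favor — approved.
Series C: 3/5 of 2934197 = 1760518.20, rounded up to 1760519; 1,760,519 required, 1,760,519 in favor — approved.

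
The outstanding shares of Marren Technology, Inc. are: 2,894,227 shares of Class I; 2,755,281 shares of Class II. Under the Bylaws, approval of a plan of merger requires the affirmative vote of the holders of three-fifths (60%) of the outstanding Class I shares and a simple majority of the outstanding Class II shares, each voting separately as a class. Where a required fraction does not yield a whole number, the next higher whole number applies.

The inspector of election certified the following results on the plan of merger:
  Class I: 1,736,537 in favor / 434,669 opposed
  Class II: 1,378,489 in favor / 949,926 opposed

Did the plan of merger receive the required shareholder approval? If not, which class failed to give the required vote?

Approved — every class gave the required vote.

Class I: 3/5 of 2894227 = 1736536.20, rounded up to 1736537; 1,736,537 required, 1,736,537 in favor — approved.
Class II: a majority of 2755281 is 1377641; 1,377,641 required, 1,378,489 in favor — approved.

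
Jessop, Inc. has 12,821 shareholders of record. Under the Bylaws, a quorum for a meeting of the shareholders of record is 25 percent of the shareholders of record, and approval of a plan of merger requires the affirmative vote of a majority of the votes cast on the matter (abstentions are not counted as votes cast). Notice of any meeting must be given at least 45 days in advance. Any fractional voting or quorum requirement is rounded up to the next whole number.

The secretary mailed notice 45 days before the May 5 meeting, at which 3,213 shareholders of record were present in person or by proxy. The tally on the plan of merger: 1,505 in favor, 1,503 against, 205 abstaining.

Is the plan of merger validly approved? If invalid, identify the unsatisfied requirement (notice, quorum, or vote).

Notice: 45 days given; 45 required. Satisfied.
Quorum: 25% of 12,821 = 3,205.25, rounded up to 3,206; 3,213 present. Satisfied.
Vote: requires a majority of the votes cast (3,213 − 205 abstaining = 3,008); a majority of 3008 is 1505, so 1,505 needed; 1,505 in favor. Satisfied.

Valid — all requirements satisfied.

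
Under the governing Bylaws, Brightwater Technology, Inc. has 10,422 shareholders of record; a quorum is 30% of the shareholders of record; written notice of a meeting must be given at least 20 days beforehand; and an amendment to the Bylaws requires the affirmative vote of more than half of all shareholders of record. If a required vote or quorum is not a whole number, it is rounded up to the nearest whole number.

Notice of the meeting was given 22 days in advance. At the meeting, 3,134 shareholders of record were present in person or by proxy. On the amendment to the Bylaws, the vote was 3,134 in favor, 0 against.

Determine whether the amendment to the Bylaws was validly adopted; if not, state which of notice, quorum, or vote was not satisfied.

Notice: 22 days given; 20 required. Satisfied.
Quorum: 30% of 10,422 = 3,126.60, rounded up to 3,127; 3,134 present. Satisfied.
Vote: requires a majority of all shareholders of record (10,422); a majority of 10422 is 5212, so 5,212 needed; 3,134 in favor. Not satisfied.

Invalid — vote requirement not satisfied.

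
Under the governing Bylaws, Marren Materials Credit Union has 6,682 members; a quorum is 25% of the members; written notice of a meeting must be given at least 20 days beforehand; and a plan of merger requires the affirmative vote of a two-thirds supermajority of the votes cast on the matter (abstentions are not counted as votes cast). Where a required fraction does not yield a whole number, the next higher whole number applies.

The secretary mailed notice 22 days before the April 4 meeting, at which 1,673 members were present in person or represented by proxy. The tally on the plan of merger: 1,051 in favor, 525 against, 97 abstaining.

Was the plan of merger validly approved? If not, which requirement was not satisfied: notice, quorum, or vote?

Notice: 22 days given; 20 required. Satisfied.
Quorum: 25% of 6,682 = 1,670.50, rounded up to 1,671; 1,673 present. Satisfied.
Vote: requires two-thirds of the votes cast (1,673 − 97 abstaining = 1,576); 2/3 of 1576 = 1050.67, rounded up to 1051, so 1,051 needed; 1,051 in favor. Satisfied.

Valid — all requirements satisfied.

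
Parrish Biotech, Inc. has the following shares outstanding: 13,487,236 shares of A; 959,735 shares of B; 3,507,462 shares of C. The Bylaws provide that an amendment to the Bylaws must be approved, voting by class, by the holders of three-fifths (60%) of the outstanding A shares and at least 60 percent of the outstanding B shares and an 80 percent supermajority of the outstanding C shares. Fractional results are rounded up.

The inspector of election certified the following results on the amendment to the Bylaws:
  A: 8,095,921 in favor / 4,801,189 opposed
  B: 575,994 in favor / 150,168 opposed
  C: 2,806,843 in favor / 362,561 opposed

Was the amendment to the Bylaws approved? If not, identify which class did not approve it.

A: 3/5 of 13487236 = 8092341.60, rounded up to 8092342; 8,092,342 required, 8,095,921 in favor — approved.
B: 3/5 of 959735 = 575841; 575,841 required, 575,994 in favor — approved.
C: 4/5 of 3507462 = 2805969.60, rounded up to 2805970; 2,805,970 required, 2,806,843 in favor — approved.

Approved — every class gave the required vote.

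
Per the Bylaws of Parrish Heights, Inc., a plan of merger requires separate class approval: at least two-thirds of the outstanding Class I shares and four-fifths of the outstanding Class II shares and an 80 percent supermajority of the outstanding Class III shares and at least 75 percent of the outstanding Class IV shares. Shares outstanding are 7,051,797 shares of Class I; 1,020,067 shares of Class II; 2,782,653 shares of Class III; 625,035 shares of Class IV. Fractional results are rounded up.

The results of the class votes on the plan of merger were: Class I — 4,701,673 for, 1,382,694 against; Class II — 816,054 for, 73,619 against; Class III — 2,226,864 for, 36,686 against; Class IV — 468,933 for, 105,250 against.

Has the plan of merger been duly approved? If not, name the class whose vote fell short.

Approved — every class gave the required vote.

Class I: 2/3 of 7051797 = 4701198; 4,701,198 required, 4,701,673 in favor — approved.
Class II: 4/5 of 1020067 = 816053.60, rounded up to 816054; 816,054 required, 816,054 in favor — approved.
Class III: 4/5 of 2782653 = 2226122.40, rounded up to 2226123; 2,226,123 required, 2,226,864 in favor — approved.
Class IV: 3/4 of 625035 = 468776.25, rounded up to 468777; 468,777 required, 468,933 in favor — approved.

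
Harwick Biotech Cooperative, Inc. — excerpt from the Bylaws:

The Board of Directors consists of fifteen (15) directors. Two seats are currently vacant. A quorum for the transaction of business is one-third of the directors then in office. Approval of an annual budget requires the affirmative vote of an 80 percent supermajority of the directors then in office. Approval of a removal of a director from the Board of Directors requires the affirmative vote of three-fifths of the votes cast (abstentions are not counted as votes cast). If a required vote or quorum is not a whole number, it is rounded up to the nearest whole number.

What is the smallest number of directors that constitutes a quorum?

5

1/3 of 13 = 4.33, rounded up to 5.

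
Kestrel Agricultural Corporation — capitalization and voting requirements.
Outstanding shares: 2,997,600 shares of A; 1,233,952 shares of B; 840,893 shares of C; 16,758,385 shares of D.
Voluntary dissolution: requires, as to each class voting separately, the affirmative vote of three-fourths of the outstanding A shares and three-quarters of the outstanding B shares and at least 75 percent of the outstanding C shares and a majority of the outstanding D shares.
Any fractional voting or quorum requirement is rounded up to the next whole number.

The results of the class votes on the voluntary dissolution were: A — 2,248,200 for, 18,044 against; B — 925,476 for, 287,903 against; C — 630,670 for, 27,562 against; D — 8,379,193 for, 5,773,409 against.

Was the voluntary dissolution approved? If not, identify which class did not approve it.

A: 3/4 of 2997600 = 2248200; 2,248,200 required, 2,248,200 in favor — approved.
B: 3/4 of 1233952 = 925464; 925,464 required, 925,476 in favor — approved.
C: 3/4 of 840893 = 630669.75, rounded up to 630670; 630,670 required, 630,670 in favor — approved.
D: a majority of 16758385 is 8379193; 8,379,193 required, 8,379,193 in favor — approved.

Approved — every class gave the required vote.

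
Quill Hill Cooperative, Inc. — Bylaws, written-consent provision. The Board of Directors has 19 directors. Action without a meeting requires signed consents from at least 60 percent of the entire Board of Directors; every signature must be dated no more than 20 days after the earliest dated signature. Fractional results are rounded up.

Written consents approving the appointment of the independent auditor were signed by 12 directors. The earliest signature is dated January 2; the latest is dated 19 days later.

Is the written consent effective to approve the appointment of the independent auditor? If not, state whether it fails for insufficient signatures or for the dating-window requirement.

Effective — both the signature and dating-window requirements are satisfied.

Signatures required: at least 60 percent of 19 — 3/5 of 19 = 11.40, rounded up to 12, so 12 needed; 12 signed. Sufficient.
Dating window: the latest signature is 19 days after the earliest; the limit is 20 days. Within the window.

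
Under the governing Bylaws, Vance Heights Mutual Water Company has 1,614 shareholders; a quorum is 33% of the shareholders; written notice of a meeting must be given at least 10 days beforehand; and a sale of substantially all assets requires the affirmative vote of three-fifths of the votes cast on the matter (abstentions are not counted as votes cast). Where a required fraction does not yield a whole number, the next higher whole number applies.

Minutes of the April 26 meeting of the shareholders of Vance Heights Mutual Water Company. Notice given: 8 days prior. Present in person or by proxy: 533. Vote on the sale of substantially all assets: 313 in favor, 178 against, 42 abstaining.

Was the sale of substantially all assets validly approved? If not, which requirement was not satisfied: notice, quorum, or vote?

Invalid — notice requirement not satisfied.

Notice: 8 days given; 10 required. Not satisfied.
Quorum: 33% of 1,614 = 532.62, rounded up to 533; 533 present. Satisfied.
Vote: requires three-fifths of the votes cast (533 − 42 abstaining = 491); 3/5 of 491 = 294.60, rounded up to 295, so 295 needed; 313 in favor. Satisfied.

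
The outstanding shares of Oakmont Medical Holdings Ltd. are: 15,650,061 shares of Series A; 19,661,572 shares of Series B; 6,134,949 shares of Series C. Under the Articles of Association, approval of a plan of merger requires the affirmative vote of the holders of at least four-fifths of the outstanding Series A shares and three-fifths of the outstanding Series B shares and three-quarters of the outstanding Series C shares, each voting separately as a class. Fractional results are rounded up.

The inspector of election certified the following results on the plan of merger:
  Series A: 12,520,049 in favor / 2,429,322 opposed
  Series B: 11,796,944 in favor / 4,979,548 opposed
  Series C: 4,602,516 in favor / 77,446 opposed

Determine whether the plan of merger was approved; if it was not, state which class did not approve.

Approved — every class gave the required vote.

Series A: 4/5 of 15650061 = 12520048.80, rounded up to 12520049; 12,520,049 required, 12,520,049 in favor — approved.
Series B: 3/5 of 19661572 = 11796943.20, rounded up to 11796944; 11,796,944 required, 11,796,944 in favor — approved.
Series C: 3/4 of 6134949 = 4601211.75, rounded up to 4601212; 4,601,212 required, 4,602,516 in favor — approved.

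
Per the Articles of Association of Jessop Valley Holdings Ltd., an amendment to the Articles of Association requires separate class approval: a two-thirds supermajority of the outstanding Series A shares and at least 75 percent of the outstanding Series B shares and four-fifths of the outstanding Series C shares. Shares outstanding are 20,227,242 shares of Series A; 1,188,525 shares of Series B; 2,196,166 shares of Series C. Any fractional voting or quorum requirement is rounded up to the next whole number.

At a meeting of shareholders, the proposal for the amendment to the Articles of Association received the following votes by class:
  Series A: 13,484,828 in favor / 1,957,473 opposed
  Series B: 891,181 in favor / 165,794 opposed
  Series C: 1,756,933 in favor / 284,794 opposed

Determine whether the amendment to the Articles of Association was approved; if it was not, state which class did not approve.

Not approved — the Series B shares did not give the required vote.

Series A: 2/3 of 20227242 = 13484828; 13,484,828 required, 13,484,828 in favor — approved.
Series B: 3/4 of 1188525 = 891393.75, rounded up to 891394; 891,394 required, 891,181 in favor — not approved.
Series C: 4/5 of 2196166 = 1756932.80, rounded up to 1756933; 1,756,933 required, 1,756,933 in favor — approved.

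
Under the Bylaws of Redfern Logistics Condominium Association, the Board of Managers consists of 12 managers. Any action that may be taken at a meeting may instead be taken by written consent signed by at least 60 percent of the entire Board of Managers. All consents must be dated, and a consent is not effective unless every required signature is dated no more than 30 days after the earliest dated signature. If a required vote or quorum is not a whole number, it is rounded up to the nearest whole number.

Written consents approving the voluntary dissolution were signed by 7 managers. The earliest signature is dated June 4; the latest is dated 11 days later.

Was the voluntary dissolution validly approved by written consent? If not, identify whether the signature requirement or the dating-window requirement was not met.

Signatures required: at least 60 percent of 12 — 3/5 of 12 = 7.20, rounded up to 8, so 8 needed; 7 signed. Insufficient.
Dating window: the latest signature is 11 days after the earliest; the limit is 30 days. Within the window.

Not effective — insufficient signatures.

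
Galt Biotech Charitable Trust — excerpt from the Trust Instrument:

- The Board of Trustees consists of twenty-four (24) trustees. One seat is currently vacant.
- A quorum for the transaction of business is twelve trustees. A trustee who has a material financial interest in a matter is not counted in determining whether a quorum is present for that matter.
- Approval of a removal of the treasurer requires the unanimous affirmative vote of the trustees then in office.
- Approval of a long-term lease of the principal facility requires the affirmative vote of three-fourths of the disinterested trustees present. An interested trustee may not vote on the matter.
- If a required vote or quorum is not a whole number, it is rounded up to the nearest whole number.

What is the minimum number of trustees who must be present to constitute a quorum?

12

The quorum is fixed at 12.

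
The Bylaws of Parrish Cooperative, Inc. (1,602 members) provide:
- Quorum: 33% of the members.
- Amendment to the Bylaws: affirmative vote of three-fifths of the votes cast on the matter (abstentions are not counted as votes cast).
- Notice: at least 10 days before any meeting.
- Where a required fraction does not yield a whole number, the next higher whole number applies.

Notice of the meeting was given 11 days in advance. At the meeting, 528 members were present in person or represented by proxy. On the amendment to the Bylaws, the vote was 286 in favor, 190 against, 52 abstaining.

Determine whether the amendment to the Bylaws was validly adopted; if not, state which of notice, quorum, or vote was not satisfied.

Invalid — quorum requirement not satisfied.

Notice: 11 days given; 10 required. Satisfied.
Quorum: 33% of 1,602 = 528.66, rounded up to 529; 528 present. Not satisfied.
Vote: requires three-fifths of the votes cast (528 − 52 abstaining = 476); 3/5 of 476 = 285.60, rounded up to 286, so 286 needed; 286 in favor. Satisfied.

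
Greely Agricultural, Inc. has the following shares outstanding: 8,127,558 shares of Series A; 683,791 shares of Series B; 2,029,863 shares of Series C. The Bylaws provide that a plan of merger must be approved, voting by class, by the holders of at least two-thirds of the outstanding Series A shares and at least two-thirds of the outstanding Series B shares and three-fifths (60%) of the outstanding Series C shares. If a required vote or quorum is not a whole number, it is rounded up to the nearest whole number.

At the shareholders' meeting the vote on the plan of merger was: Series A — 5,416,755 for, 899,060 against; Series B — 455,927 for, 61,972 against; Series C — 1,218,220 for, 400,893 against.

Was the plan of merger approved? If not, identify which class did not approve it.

Not approved — the Series A shares did not give the required vote.

Series A: 2/3 of 8127558 = 5418372; 5,418,372 required, 5,416,755 in favor — not approved.
Series B: 2/3 of 683791 = 455860.67, rounded up to 455861; 455,861 required, 455,927 in favor — approved.
Series C: 3/5 of 2029863 = 1217917.80, rounded up to 1217918; 1,217,918 required, 1,218,220 in favor — approved.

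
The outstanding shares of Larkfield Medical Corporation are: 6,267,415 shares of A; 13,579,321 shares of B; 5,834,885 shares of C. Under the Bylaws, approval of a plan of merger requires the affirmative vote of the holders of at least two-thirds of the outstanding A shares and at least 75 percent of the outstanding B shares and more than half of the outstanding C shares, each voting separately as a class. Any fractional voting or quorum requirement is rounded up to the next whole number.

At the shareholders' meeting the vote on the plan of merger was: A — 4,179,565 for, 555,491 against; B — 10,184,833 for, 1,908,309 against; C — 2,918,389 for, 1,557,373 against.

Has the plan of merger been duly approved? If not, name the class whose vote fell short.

Approved — every class gave the required vote.

A: 2/3 of 6267415 = 4178276.67, rounded up to 4178277; 4,178,277 required, 4,179,565 in favor — approved.
B: 3/4 of 13579321 = 10184490.75, rounded up to 10184491; 10,184,491 required, 10,184,833 in favor — approved.
C: a majority of 5834885 is 2917443; 2,917,443 required, 2,918,389 in favor — approved.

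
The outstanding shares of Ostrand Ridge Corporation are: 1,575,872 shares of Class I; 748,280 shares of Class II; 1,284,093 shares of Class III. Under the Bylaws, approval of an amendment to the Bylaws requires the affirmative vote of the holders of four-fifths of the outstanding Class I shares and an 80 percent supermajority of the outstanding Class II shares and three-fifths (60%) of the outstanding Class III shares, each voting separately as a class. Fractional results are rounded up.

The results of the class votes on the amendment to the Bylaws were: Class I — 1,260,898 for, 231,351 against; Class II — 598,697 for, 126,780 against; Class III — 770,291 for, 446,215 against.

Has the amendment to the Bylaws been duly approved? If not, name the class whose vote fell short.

Class I: 4/5 of 1575872 = 1260697.60, rounded up to 1260698; 1,260,698 required, 1,260,898 in favor — approved.
Class II: 4/5 of 748280 = 598624; 598,624 required, 598,697 in favor — approved.
Class III: 3/5 of 1284093 = 770455.80, rounded up to 770456; 770,456 required, 770,291 in favor — not approved.

Not approved — the Class III shares did not give the required vote.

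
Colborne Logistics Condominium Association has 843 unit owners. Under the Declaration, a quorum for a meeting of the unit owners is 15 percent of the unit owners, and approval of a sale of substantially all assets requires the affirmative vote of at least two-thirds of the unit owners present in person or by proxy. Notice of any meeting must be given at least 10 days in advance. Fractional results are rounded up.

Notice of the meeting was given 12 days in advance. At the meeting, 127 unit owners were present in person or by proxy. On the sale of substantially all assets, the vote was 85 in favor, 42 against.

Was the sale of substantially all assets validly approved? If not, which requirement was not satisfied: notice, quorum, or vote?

Notice: 12 days given; 10 required. Satisfied.
Quorum: 15% of 843 = 126.45, rounded up to 127; 127 present. Satisfied.
Vote: requires two-thirds of those present (127); 2/3 of 127 = 84.67, rounded up to 85, so 85 needed; 85 in favor. Satisfied.

Valid — all requirements satisfied.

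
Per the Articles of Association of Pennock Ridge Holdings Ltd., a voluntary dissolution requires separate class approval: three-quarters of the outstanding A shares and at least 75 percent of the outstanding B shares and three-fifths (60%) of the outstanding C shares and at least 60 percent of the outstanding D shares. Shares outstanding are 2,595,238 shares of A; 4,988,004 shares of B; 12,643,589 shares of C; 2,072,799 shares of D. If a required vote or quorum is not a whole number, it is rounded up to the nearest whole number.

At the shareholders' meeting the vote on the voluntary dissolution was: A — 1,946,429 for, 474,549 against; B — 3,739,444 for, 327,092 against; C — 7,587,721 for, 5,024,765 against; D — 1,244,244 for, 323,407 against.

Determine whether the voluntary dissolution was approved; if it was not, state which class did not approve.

A: 3/4 of 2595238 = 1946428.50, rounded up to 1946429; 1,946,429 required, 1,946,429 in favor — approved.
B: 3/4 of 4988004 = 3741003; 3,741,003 required, 3,739,444 in favor — not approved.
C: 3/5 of 12643589 = 7586153.40, rounded up to 7586154; 7,586,154 required, 7,587,721 in favor — approved.
D: 3/5 of 2072799 = 1243679.40, rounded up to 1243680; 1,243,680 required, 1,244,244 in favor — approved.

Not approved — the B shares did not give the required vote.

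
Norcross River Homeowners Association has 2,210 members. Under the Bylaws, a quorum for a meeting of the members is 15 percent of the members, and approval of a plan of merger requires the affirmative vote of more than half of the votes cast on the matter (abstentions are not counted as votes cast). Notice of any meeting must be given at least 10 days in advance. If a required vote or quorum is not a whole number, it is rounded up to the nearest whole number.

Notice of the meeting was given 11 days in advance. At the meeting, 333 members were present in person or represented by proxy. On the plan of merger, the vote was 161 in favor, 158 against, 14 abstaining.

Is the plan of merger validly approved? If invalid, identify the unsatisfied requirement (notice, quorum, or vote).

Valid — all requirements satisfied.

Notice: 11 days given; 10 required. Satisfied.
Quorum: 15% of 2,210 = 331.50, rounded up to 332; 333 present. Satisfied.
Vote: requires a majority of the votes cast (333 − 14 abstaining = 319); a majority of 319 is 160, so 160 needed; 161 in favor. Satisfied.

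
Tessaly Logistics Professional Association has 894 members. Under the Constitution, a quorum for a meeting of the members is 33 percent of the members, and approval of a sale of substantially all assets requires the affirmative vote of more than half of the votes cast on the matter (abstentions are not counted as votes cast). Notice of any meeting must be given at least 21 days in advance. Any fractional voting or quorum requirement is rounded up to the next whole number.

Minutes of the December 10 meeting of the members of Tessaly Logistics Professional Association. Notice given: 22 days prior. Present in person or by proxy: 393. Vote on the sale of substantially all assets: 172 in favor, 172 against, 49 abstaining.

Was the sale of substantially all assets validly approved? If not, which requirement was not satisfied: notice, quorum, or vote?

Notice: 22 days given; 21 required. Satisfied.
Quorum: 33% of 894 = 295.02, rounded up to 296; 393 present. Satisfied.
Vote: requires a majority of the votes cast (393 − 49 abstaining = 344); a majority of 344 is 173, so 173 needed; 172 in favor. Not satisfied.

Invalid — vote requirement not satisfied.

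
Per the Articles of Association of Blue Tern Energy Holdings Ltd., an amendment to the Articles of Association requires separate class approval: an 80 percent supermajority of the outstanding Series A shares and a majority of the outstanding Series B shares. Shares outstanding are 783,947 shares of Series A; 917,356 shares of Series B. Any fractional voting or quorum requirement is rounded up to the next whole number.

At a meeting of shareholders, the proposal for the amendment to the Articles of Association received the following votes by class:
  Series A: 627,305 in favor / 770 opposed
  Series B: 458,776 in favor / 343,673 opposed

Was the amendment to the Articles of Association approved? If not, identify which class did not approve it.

Approved — every class gave the required vote.

Series A: 4/5 of 783947 = 627157.60, rounded up to 627158; 627,158 required, 627,305 in favor — approved.
Series B: a majority of 917356 is 458679; 458,679 required, 458,776 in favor — approved.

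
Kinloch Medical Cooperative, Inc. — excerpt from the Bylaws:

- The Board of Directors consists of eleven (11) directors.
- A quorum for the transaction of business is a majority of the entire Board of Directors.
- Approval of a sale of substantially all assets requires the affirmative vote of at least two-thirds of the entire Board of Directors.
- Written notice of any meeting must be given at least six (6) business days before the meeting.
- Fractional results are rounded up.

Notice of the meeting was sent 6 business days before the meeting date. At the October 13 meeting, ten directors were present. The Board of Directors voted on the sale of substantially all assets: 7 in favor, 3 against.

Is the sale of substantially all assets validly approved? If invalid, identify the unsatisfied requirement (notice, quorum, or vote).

Notice: 6 business days given; 6 required (6 ≥ 6). Satisfied.
Quorum: 10 present; quorum is 6. Satisfied.
Vote: the sale of substantially all assets requires two-thirds of the entire Board of Directors (11). 2/3 of 11 = 7.33, rounded up to 8, so 8 affirmative votes are needed; 7 voted in favor. Not satisfied.

Invalid — vote requirement not satisfied.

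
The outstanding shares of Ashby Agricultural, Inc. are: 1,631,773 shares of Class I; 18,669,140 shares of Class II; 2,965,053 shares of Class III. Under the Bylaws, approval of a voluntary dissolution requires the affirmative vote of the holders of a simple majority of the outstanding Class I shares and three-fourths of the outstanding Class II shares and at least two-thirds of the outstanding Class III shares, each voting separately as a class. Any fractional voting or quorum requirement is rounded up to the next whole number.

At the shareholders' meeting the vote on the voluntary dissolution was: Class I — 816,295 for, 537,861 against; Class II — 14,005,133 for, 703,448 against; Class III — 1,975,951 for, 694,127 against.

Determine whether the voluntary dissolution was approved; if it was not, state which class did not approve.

Class I: a majority of 1631773 is 815887; 815,887 required, 816,295 in favor — approved.
Class II: 3/4 of 18669140 = 14001855; 14,001,855 required, 14,005,133 in favor — approved.
Class III: 2/3 of 2965053 = 1976702; 1,976,702 required, 1,975,951 in favor — not approved.

Not approved — the Class III shares did not give the required vote.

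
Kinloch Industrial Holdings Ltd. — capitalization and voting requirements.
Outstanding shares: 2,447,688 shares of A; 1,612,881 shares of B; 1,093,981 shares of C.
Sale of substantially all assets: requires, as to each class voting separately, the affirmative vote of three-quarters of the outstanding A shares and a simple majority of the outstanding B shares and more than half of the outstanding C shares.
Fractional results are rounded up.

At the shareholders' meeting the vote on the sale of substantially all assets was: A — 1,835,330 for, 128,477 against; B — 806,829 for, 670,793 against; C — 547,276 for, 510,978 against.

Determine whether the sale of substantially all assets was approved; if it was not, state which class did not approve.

Not approved — the A shares did not give the required vote.

A: 3/4 of 2447688 = 1835766; 1,835,766 required, 1,835,330 in favor — not approved.
B: a majority of 1612881 is 806441; 806,441 required, 806,829 in favor — approved.
C: a majority of 1093981 is 546991; 546,991 required, 547,276 in favor — approved.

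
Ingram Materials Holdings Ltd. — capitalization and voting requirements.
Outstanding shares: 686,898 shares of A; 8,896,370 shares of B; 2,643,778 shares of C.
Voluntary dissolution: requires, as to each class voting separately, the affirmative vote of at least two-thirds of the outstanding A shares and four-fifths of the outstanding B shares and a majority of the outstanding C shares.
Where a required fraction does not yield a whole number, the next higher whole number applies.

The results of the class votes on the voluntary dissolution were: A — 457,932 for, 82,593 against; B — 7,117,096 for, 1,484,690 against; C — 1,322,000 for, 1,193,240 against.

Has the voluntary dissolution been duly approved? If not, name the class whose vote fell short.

Approved — every class gave the required vote.

A: 2/3 of 686898 = 457932; 457,932 required, 457,932 in favor — approved.
B: 4/5 of 8896370 = 7117096; 7,117,096 required, 7,117,096 in favor — approved.
C: a majority of 2643778 is 1321890; 1,321,890 required, 1,322,000 in favor — approved.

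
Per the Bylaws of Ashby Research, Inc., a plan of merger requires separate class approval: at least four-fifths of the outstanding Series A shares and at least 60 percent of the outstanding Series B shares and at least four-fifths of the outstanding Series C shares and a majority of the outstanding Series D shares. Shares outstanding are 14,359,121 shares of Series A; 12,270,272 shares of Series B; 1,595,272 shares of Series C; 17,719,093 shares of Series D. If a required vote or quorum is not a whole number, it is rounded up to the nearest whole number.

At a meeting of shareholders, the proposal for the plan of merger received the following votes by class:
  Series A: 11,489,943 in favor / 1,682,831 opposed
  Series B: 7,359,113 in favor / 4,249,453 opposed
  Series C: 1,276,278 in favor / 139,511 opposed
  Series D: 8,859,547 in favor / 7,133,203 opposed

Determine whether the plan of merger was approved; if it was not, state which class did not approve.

Series A: 4/5 of 14359121 = 11487296.80, rounded up to 11487297; 11,487,297 required, 11,489,943 in favor — approved.
Series B: 3/5 of 12270272 = 7362163.20, rounded up to 7362164; 7,362,164 required, 7,359,113 in favor — not approved.
Series C: 4/5 of 1595272 = 1276217.60, rounded up to 1276218; 1,276,218 required, 1,276,278 in favor — approved.
Series D: a majority of 17719093 is 8859547; 8,859,547 required, 8,859,547 in favor — approved.

Not approved — the Series B shares did not give the required vote.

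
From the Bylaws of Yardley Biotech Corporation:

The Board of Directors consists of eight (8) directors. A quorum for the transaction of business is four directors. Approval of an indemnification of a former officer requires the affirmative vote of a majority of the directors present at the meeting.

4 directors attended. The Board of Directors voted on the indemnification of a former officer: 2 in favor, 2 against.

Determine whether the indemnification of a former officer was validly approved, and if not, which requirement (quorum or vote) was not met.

Invalid — vote requirement not satisfied.

Quorum: 4 present; quorum is 4. Satisfied.
Vote: the indemnification of a former officer requires a majority of the directors present (4). A majority of 4 is 3, so 3 affirmative votes are needed; 2 voted in favor. Not satisfied.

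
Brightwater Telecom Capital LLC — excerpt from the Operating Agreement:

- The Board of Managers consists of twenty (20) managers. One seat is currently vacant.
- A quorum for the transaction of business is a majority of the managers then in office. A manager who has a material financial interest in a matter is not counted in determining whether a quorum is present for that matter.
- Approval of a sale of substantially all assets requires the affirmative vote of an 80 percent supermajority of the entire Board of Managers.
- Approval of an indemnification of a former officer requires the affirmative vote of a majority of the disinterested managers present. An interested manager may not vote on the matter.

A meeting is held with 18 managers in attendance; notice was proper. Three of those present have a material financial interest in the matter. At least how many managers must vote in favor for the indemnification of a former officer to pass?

8

The indemnification of a former officer requires a majority of the disinterested managers present (18 − 3 = 15).
A majority of 15 is 8.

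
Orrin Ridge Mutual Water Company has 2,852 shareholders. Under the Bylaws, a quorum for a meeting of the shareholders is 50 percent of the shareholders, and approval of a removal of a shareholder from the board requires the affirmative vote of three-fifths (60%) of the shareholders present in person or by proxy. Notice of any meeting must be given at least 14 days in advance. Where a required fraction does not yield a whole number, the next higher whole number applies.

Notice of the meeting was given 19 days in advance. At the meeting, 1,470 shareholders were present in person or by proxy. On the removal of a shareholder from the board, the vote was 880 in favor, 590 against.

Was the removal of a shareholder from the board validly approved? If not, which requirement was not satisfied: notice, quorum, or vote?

Notice: 19 days given; 14 required. Satisfied.
Quorum: 50% of 2,852 = 1,426; 1,470 present. Satisfied.
Vote: requires three-fifths of those present (1,470); 3/5 of 1470 = 882, so 882 needed; 880 in favor. Not satisfied.

Invalid — vote requirement not satisfied.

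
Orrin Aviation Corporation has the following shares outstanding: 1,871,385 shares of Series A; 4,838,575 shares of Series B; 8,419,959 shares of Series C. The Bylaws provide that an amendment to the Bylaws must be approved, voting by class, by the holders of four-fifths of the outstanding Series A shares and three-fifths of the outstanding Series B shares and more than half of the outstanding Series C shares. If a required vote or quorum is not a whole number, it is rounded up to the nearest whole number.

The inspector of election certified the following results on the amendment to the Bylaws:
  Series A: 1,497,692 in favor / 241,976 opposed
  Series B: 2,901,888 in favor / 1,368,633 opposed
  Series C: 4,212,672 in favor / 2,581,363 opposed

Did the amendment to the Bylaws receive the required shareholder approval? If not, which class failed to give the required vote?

Not approved — the Series B shares did not give the required vote.

Series A: 4/5 of 1871385 = 1497108; 1,497,108 required, 1,497,692 in favor — approved.
Series B: 3/5 of 4838575 = 2903145; 2,903,145 required, 2,901,888 in favor — not approved.
Series C: a majority of 8419959 is 4209980; 4,209,980 required, 4,212,672 in favor — approved.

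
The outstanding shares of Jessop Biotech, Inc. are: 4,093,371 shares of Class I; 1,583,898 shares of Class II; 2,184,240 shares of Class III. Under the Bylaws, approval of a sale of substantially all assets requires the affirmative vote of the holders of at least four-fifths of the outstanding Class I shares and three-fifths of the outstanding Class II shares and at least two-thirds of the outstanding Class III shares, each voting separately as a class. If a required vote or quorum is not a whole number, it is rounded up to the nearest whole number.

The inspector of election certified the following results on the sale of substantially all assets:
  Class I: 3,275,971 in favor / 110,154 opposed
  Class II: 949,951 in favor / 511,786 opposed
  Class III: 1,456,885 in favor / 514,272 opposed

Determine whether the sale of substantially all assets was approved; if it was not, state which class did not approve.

Class I: 4/5 of 4093371 = 3274696.80, rounded up to 3274697; 3,274,697 required, 3,275,971 in favor — approved.
Class II: 3/5 of 1583898 = 950338.80, rounded up to 950339; 950,339 required, 949,951 in favor — not approved.
Class III: 2/3 of 2184240 = 1456160; 1,456,160 required, 1,456,885 in favor — approved.

Not approved — the Class II shares did not give the required vote.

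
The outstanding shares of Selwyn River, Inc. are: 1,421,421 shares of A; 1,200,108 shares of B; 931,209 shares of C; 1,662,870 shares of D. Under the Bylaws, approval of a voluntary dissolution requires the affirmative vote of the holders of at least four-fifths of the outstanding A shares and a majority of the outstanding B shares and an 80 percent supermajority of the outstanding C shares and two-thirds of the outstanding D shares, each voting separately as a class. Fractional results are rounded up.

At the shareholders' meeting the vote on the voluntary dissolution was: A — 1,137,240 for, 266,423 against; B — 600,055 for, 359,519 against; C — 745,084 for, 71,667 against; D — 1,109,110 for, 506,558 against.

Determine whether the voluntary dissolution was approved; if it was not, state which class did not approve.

A: 4/5 of 1421421 = 1137136.80, rounded up to 1137137; 1,137,137 required, 1,137,240 in favor — approved.
B: a majority of 1200108 is 600055; 600,055 required, 600,055 in favor — approved.
C: 4/5 of 931209 = 744967.20, rounded up to 744968; 744,968 required, 745,084 in favor — approved.
D: 2/3 of 1662870 = 1108580; 1,108,580 required, 1,109,110 in favor — approved.

Approved — every class gave the required vote.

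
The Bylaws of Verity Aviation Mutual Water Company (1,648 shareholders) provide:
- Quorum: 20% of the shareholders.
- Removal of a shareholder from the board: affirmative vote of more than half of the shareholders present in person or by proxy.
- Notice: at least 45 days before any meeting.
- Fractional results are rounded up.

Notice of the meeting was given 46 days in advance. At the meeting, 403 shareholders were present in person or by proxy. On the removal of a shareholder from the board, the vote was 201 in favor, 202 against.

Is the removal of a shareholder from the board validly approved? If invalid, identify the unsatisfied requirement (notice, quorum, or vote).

Notice: 46 days given; 45 required. Satisfied.
Quorum: 20% of 1,648 = 329.60, rounded up to 330; 403 present. Satisfied.
Vote: requires a majority of those present (403); a majority of 403 is 202, so 202 needed; 201 in favor. Not satisfied.

Invalid — vote requirement not satisfied.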